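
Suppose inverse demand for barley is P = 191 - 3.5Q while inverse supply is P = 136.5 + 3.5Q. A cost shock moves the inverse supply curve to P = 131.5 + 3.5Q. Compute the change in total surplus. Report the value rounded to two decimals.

Initial equilibrium: Q_0 = 7.7857, P_0 = 163.75; CS_0 = (1/2)(7.7857)(27.25) = 106.0804, PS_0 = (1/2)(7.7857)(27.25) = 106.0804.
New equilibrium: 191 - 3.5Q = 131.5 + 3.5Q gives Q_1 = 8.5, P_1 = 161.25; CS_1 = 126.4375, PS_1 = 126.4375.
Change in total surplus = (126.4375 + 126.4375) - (106.0804 + 106.0804) = 40.7143.

40.71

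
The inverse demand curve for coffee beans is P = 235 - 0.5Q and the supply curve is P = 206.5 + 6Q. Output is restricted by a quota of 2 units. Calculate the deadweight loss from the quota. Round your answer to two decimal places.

18.48

Without the quota, 235 - 0.5Q = 206.5 + 6Q gives Q* = 4.3846.
At Q = 2 the demand price is 235 - 0.5(2) = 234 and the supply price is 206.5 + 6(2) = 218.5.
DWL = (1/2)(gap between curves at 2) x (Q* - 2) = (1/2)(15.5)(2.3846) = 18.4808.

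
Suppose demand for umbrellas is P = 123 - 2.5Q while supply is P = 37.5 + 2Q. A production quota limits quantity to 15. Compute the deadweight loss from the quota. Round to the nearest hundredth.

Without the quota, 123 - 2.5Q = 37.5 + 2Q gives Q* = 19.
At Q = 15 the demand price is 123 - 2.5(15) = 85.5 and the supply price is 37.5 + 2(15) = 67.5.
Deadweight loss is the triangle between the curves from 15 to 19: (1/2)(85.5 - 67.5)(19 - 15) = 36.

36.00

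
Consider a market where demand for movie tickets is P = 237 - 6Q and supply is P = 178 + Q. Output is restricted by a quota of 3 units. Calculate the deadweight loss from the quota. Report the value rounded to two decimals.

Unrestricted equilibrium: Q* = (237 - 178)/(6 + 1) = 8.4286.
At Q = 3 the demand price is 237 - 6(3) = 219 and the supply price is 178 + (3) = 181.
DWL = (1/2)(gap between curves at 3) x (Q* - 3) = (1/2)(38)(5.4286) = 103.1429.

103.14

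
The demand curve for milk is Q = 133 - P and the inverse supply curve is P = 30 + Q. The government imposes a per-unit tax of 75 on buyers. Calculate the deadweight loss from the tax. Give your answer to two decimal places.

1406.25

Rewriting demand in inverse form: P = 133 - Q.
Pre-tax equilibrium: 133 - Q = 30 + Q gives Q* = 51.5, P* = 81.5.
With the tax, buyers' net willingness to pay falls by 75: (133 - 75) - Q = 30 + Q, so Q_t = 14. Buyers pay P_b = 119; sellers receive P_s = P_b - 75 = 44.
Deadweight loss is the triangle between the curves from Q_t to Q*: (1/2)(51.5 - 14)(75) = 1406.25.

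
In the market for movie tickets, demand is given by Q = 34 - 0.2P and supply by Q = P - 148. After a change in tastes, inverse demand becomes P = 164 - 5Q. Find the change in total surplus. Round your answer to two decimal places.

-19.00

Rewriting demand in inverse form: P = 170 - 5Q.
Rewriting supply in inverse form: P = 148 + Q.
Initial equilibrium: Q_0 = 3.6667, P_0 = 151.6667; CS_0 = (1/2)(3.6667)(18.3333) = 33.6111, PS_0 = (1/2)(3.6667)(3.6667) = 6.7222.
New equilibrium: 164 - 5Q = 148 + Q gives Q_1 = 2.6667, P_1 = 150.6667; CS_1 = 17.7778, PS_1 = 3.5556.
Change in total surplus = (17.7778 + 3.5556) - (33.6111 + 6.7222) = -19.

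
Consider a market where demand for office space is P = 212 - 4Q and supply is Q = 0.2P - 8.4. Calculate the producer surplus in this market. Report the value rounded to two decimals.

Rewriting supply in inverse form: P = 42 + 5Q.
Set 212 - 4Q = 42 + 5Q, which gives 170 = 9Q, so Q* = 18.8889 and P* = 212 - 4(18.8889) = 136.4444.
PS is the area between P* and the supply curve from 0 to Q*: (1/2)(18.8889)(94.4444) = 891.9753.

891.98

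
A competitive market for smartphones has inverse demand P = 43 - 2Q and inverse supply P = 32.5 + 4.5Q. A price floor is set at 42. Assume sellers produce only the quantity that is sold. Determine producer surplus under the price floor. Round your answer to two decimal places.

Without the control, 43 - 2Q = 32.5 + 4.5Q so Q* = 1.6154 and P* = 39.7692.
At P = 42, buyers demand (43 - 42)/2 = 0.5 while sellers would supply more, so the quantity traded is 0.5 at price 42.
The supply price at Q = 0.5 is 34.75. PS is the trapezoid between 42 and supply over [0, 0.5]: (1/2)[(42 - 32.5) + (42 - 34.75)](0.5) = 4.1875.

4.19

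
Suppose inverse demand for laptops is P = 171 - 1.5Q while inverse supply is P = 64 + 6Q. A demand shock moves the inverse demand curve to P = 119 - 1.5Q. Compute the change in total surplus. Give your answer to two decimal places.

Initial equilibrium: Q_0 = 14.2667, P_0 = 149.6; CS_0 = (1/2)(14.2667)(21.4) = 152.6533, PS_0 = (1/2)(14.2667)(85.6) = 610.6133.
New equilibrium: 119 - 1.5Q = 64 + 6Q gives Q_1 = 7.3333, P_1 = 108; CS_1 = 40.3333, PS_1 = 161.3333.
Change in total surplus = (40.3333 + 161.3333) - (152.6533 + 610.6133) = -561.6.

-561.60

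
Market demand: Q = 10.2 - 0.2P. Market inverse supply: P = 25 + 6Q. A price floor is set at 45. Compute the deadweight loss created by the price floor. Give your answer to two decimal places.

Rewriting demand in inverse form: P = 51 - 5Q.
Free-market equilibrium: 51 - 5Q = 25 + 6Q gives Q* = 2.3636, P* = 39.1818.
At P = 45, buyers demand (51 - 45)/5 = 1.2 while sellers would supply more, so the quantity traded is 1.2 at price 45.
The lost-trades triangle has base Q* - 1.2 = 1.1636 and height equal to the gap between the curves at Q = 1.2, which is 45 - 32.2 = 12.8. DWL = (1/2)(1.1636)(12.8) = 7.4473.

7.45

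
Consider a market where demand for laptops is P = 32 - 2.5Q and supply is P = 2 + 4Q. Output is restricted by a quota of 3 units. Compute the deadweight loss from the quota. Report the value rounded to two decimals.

8.48

Unrestricted equilibrium: Q* = (32 - 2)/(2.5 + 4) = 4.6154.
At Q = 3 the demand price is 32 - 2.5(3) = 24.5 and the supply price is 2 + 4(3) = 14.
Deadweight loss is the triangle between the curves from 3 to 4.6154: (1/2)(24.5 - 14)(4.6154 - 3) = 8.4808.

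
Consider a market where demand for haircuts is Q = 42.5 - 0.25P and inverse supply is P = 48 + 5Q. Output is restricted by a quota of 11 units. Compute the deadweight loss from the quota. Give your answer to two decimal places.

Rewriting demand in inverse form: P = 170 - 4Q.
Unrestricted equilibrium: Q* = (170 - 48)/(4 + 5) = 13.5556.
At Q = 11 the demand price is 170 - 4(11) = 126 and the supply price is 48 + 5(11) = 103.
Deadweight loss is the triangle between the curves from 11 to 13.5556: (1/2)(126 - 103)(13.5556 - 11) = 29.3889.

29.39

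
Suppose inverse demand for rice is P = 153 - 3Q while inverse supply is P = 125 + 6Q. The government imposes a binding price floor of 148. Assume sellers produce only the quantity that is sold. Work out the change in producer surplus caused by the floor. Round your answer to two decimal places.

0.96

Free-market equilibrium: 153 - 3Q = 125 + 6Q gives Q* = 3.1111, P* = 143.6667.
At P = 148, buyers demand (153 - 148)/3 = 1.6667 while sellers would supply more, so the quantity traded is 1.6667 at price 148.
PS goes from (1/2)(3.1111)(18.6667) = 29.037 to 30 (computed as (148 - 125)(1.6667) - (1/2)(6)(1.6667)^2), a change of 0.963.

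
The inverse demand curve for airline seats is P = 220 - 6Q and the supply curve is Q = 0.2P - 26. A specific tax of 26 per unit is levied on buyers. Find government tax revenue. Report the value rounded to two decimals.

Rewriting supply in inverse form: P = 130 + 5Q.
Pre-tax equilibrium: 220 - 6Q = 130 + 5Q gives Q* = 8.1818, P* = 170.9091.
A tax on buyers shifts demand down by 26: (220 - 26) - 6Q = 130 + 5Q, so Q_t = 5.8182. Buyers pay P_b = 185.0909; sellers receive P_s = P_b - 26 = 159.0909.
Revenue is the tax times quantity traded: 26 x 5.8182 = 151.2727.

151.27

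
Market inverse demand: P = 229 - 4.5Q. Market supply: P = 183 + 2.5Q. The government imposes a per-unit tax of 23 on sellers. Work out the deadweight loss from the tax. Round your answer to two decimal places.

Pre-tax equilibrium: 229 - 4.5Q = 183 + 2.5Q gives Q* = 6.5714, P* = 199.4286.
A tax on sellers shifts supply up by 23: 229 - 4.5Q = 183 + 2.5Q + 23, so Q_t = 3.2857. Buyers pay P_b = 214.2143; sellers receive P_s = P_b - 23 = 191.2143.
The welfare triangle lost has base Q* - Q_t = 3.2857 and height t = 23, so DWL = (1/2)(3.2857)(23) = 37.7857.

37.79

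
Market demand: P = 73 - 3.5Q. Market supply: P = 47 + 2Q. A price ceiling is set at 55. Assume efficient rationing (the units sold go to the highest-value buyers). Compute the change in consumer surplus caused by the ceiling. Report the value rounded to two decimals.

4.89

Free-market equilibrium: 73 - 3.5Q = 47 + 2Q gives Q* = 4.7273, P* = 56.4545.
At the ceiling price 55, quantity supplied is (55 - 47)/2 = 4; supply is the short side, so Q = 4 trades at P = 55.
CS goes from (1/2)(4.7273)(16.5455) = 39.1074 to 44 (computed as (73 - 55)(4) - (1/2)(3.5)(4)^2), a change of 4.8926.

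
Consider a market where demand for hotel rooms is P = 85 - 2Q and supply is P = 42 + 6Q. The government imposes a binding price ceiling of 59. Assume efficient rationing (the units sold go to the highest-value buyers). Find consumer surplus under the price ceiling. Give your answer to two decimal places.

Without the control, 85 - 2Q = 42 + 6Q so Q* = 5.375 and P* = 74.25.
At the ceiling price 59, quantity supplied is (59 - 42)/6 = 2.8333; supply is the short side, so Q = 2.8333 trades at P = 59.
The demand price at Q = 2.8333 is 79.3333. CS is the trapezoid between demand and 59 over [0, 2.8333]: (1/2)[(85 - 59) + (79.3333 - 59)](2.8333) = 65.6389.

65.64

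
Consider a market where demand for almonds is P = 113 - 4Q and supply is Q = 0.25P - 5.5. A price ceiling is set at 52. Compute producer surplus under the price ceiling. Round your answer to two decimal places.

112.50

Rewriting supply in inverse form: P = 22 + 4Q.
Without the control, 113 - 4Q = 22 + 4Q so Q* = 11.375 and P* = 67.5.
At P = 52, sellers supply (52 - 22)/4 = 7.5 while buyers want more, so the quantity traded is 7.5 at price 52.
PS is the triangle above supply below 52: (1/2)(7.5)(52 - 22) = 112.5.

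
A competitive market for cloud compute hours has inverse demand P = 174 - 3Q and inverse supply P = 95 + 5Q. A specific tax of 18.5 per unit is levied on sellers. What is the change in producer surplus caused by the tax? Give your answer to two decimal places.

-100.81

Without the tax, 174 - 3Q = 95 + 5Q so Q* = 9.875 and P* = 144.375.
A tax on sellers shifts supply up by 18.5: 174 - 3Q = 95 + 5Q + 18.5, so Q_t = 7.5625. Buyers pay P_b = 151.3125; sellers receive P_s = P_b - 18.5 = 132.8125.
PS falls from (1/2)(9.875)(49.375) = 243.7891 to (1/2)(7.5625)(37.8125) = 142.9785, a change of -100.8105.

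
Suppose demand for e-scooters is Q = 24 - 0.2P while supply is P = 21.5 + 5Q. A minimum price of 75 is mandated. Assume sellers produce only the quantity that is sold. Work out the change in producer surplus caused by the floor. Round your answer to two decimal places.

Rewriting demand in inverse form: P = 120 - 5Q.
Without the control, 120 - 5Q = 21.5 + 5Q so Q* = 9.85 and P* = 70.75.
At the floor price 75, quantity demanded is (120 - 75)/5 = 9; demand is the short side, so Q = 9 trades at P = 75.
PS goes from (1/2)(9.85)(49.25) = 242.5563 to 279 (computed as (75 - 21.5)(9) - (1/2)(5)(9)^2), a change of 36.4438.

36.44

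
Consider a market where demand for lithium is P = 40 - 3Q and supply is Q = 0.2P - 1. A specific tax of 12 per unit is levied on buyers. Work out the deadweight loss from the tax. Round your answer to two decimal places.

Rewriting supply in inverse form: P = 5 + 5Q.
Pre-tax equilibrium: 40 - 3Q = 5 + 5Q gives Q* = 4.375, P* = 26.875.
A tax on buyers shifts demand down by 12: (40 - 12) - 3Q = 5 + 5Q, so Q_t = 2.875. Buyers pay P_b = 31.375; sellers receive P_s = P_b - 12 = 19.375.
Deadweight loss is the triangle between the curves from Q_t to Q*: (1/2)(4.375 - 2.875)(12) = 9.

9.00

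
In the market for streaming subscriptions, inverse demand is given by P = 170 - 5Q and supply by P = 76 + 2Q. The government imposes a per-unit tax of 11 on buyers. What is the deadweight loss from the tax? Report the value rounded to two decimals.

Without the tax, 170 - 5Q = 76 + 2Q so Q* = 13.4286 and P* = 102.8571.
With the tax, buyers' net willingness to pay falls by 11: (170 - 11) - 5Q = 76 + 2Q, so Q_t = 11.8571. Buyers pay P_b = 110.7143; sellers receive P_s = P_b - 11 = 99.7143.
Deadweight loss is the triangle between the curves from Q_t to Q*: (1/2)(13.4286 - 11.8571)(11) = 8.6429.

8.64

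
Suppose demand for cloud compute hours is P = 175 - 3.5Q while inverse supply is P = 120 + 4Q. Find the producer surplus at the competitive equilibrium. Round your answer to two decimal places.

107.56

Setting demand equal to supply, 55 = 7.5Q, so Q* = 7.3333 and P* = 149.3333.
The supply curve's price intercept is 120, so PS = (1/2)(Q*)(P* - 120) = (1/2)(7.3333)(29.3333) = 107.5556.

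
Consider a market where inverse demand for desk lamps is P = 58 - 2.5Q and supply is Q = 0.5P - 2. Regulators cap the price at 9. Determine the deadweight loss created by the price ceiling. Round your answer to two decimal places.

203.06

Rewriting supply in inverse form: P = 4 + 2Q.
Free-market equilibrium: 58 - 2.5Q = 4 + 2Q gives Q* = 12, P* = 28.
At the ceiling price 9, quantity supplied is (9 - 4)/2 = 2.5; supply is the short side, so Q = 2.5 trades at P = 9.
The lost-trades triangle has base Q* - 2.5 = 9.5 and height equal to the gap between the curves at Q = 2.5, which is 51.75 - 9 = 42.75. DWL = (1/2)(9.5)(42.75) = 203.0625.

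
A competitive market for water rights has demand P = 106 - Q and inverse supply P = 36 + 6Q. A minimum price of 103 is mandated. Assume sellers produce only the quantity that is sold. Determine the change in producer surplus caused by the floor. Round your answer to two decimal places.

-126.00

Without the control, 106 - Q = 36 + 6Q so Q* = 10 and P* = 96.
At the floor price 103, quantity demanded is (106 - 103)/1 = 3; demand is the short side, so Q = 3 trades at P = 103.
PS goes from (1/2)(10)(60) = 300 to 174 (computed as (103 - 36)(3) - (1/2)(6)(3)^2), a change of -126.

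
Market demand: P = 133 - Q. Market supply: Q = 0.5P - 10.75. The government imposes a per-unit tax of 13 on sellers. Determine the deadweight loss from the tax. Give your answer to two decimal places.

Rewriting supply in inverse form: P = 21.5 + 2Q.
Without the tax, 133 - Q = 21.5 + 2Q so Q* = 37.1667 and P* = 95.8333.
A tax on sellers shifts supply up by 13: 133 - Q = 21.5 + 2Q + 13, so Q_t = 32.8333. Buyers pay P_b = 100.1667; sellers receive P_s = P_b - 13 = 87.1667.
The welfare triangle lost has base Q* - Q_t = 4.3333 and height t = 13, so DWL = (1/2)(4.3333)(13) = 28.1667.

28.17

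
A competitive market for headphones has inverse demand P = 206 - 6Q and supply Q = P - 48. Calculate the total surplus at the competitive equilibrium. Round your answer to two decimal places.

Rewriting supply in inverse form: P = 48 + Q.
Equilibrium: 206 - 6Q = 48 + Q, so Q* = 22.5714 and P* = 70.5714.
CS = (1/2)(22.5714)(135.4286) = 1528.4082 and PS = (1/2)(22.5714)(22.5714) = 254.7347, so total surplus = 1783.1429.

1783.14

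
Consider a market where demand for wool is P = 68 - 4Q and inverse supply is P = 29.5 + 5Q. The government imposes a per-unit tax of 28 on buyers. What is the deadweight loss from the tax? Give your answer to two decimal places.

Without the tax, 68 - 4Q = 29.5 + 5Q so Q* = 4.2778 and P* = 50.8889.
A tax on buyers shifts demand down by 28: (68 - 28) - 4Q = 29.5 + 5Q, so Q_t = 1.1667. Buyers pay P_b = 63.3333; sellers receive P_s = P_b - 28 = 35.3333.
Deadweight loss is the triangle between the curves from Q_t to Q*: (1/2)(4.2778 - 1.1667)(28) = 43.5556.

43.56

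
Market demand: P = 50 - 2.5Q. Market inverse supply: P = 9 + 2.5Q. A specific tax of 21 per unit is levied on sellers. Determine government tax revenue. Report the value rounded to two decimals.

84.00

Pre-tax equilibrium: 50 - 2.5Q = 9 + 2.5Q gives Q* = 8.2, P* = 29.5.
With the tax, sellers need 21 more per unit: 50 - 2.5Q = 9 + 2.5Q + 21, so Q_t = 4. Buyers pay P_b = 40; sellers receive P_s = P_b - 21 = 19.
Tax revenue = t x Q_t = 21 x 4 = 84.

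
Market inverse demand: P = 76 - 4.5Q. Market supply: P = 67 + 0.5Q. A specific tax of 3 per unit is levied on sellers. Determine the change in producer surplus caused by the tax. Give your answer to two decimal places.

Pre-tax equilibrium: 76 - 4.5Q = 67 + 0.5Q gives Q* = 1.8, P* = 67.9.
A tax on sellers shifts supply up by 3: 76 - 4.5Q = 67 + 0.5Q + 3, so Q_t = 1.2. Buyers pay P_b = 70.6; sellers receive P_s = P_b - 3 = 67.6.
PS falls from (1/2)(1.8)(0.9) = 0.81 to (1/2)(1.2)(0.6) = 0.36, a change of -0.45.

-0.45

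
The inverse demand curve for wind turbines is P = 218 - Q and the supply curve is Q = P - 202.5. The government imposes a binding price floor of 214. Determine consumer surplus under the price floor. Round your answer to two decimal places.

8.00

Rewriting supply in inverse form: P = 202.5 + Q.
Without the control, 218 - Q = 202.5 + Q so Q* = 7.75 and P* = 210.25.
At the floor price 214, quantity demanded is (218 - 214)/1 = 4; demand is the short side, so Q = 4 trades at P = 214.
CS is the triangle under demand above 214: (1/2)(4)(218 - 214) = 8.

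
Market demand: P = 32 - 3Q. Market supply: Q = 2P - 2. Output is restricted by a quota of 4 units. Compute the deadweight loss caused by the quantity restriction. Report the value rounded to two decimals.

41.29

Rewriting supply in inverse form: P = 1 + 0.5Q.
Unrestricted equilibrium: Q* = (32 - 1)/(3 + 0.5) = 8.8571.
At Q = 4 the demand price is 32 - 3(4) = 20 and the supply price is 1 + 0.5(4) = 3.
Deadweight loss is the triangle between the curves from 4 to 8.8571: (1/2)(20 - 3)(8.8571 - 4) = 41.2857.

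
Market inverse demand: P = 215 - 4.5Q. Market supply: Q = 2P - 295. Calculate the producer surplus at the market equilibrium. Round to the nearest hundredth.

45.56

Rewriting supply in inverse form: P = 147.5 + 0.5Q.
Set 215 - 4.5Q = 147.5 + 0.5Q, which gives 67.5 = 5Q, so Q* = 13.5 and P* = 215 - 4.5(13.5) = 154.25.
PS is the area between P* and the supply curve from 0 to Q*: (1/2)(13.5)(6.75) = 45.5625.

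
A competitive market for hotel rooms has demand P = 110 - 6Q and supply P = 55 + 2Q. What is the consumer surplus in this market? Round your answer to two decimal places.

141.80

Equilibrium: 110 - 6Q = 55 + 2Q, so Q* = 6.875 and P* = 68.75.
Consumer surplus is the triangle under demand above P*: (1/2)(6.875)(110 - 68.75) = (1/2)(6.875)(41.25) = 141.7969.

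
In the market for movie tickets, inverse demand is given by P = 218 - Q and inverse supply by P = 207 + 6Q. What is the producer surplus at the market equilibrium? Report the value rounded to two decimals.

Set 218 - Q = 207 + 6Q, which gives 11 = 7Q, so Q* = 1.5714 and P* = 218 - (1.5714) = 216.4286.
Producer surplus is the triangle above supply below P*: (1/2)(1.5714)(216.4286 - 207) = (1/2)(1.5714)(9.4286) = 7.4082.

7.41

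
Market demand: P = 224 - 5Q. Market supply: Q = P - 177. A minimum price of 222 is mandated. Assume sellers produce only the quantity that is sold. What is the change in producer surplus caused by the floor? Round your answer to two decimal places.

Rewriting supply in inverse form: P = 177 + Q.
Without the control, 224 - 5Q = 177 + Q so Q* = 7.8333 and P* = 184.8333.
At the floor price 222, quantity demanded is (224 - 222)/5 = 0.4; demand is the short side, so Q = 0.4 trades at P = 222.
PS goes from (1/2)(7.8333)(7.8333) = 30.6806 to 17.92 (computed as (222 - 177)(0.4) - (1/2)(1)(0.4)^2), a change of -12.7606.

-12.76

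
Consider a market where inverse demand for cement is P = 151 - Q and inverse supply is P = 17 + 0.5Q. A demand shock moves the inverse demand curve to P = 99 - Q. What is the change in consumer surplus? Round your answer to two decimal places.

Initial equilibrium: Q_0 = 89.3333, P_0 = 61.6667; CS_0 = (1/2)(89.3333)(89.3333) = 3990.2222, PS_0 = (1/2)(89.3333)(44.6667) = 1995.1111.
New equilibrium: 99 - Q = 17 + 0.5Q gives Q_1 = 54.6667, P_1 = 44.3333; CS_1 = 1494.2222, PS_1 = 747.1111.
Change in consumer surplus = 1494.2222 - 3990.2222 = -2496.

-2496.00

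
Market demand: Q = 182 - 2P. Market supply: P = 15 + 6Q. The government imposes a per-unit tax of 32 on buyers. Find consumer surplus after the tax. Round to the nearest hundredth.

Rewriting demand in inverse form: P = 91 - 0.5Q.
Without the tax, 91 - 0.5Q = 15 + 6Q so Q* = 11.6923 and P* = 85.1538.
With the tax, buyers' net willingness to pay falls by 32: (91 - 32) - 0.5Q = 15 + 6Q, so Q_t = 6.7692. Buyers pay P_b = 87.6154; sellers receive P_s = P_b - 32 = 55.6154.
Consumer surplus is the triangle under demand above P_b: (1/2)(6.7692)(91 - 87.6154) = 11.4556.

11.46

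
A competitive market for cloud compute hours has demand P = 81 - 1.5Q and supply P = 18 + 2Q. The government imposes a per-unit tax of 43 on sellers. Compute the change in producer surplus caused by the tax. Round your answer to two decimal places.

-291.35

Pre-tax equilibrium: 81 - 1.5Q = 18 + 2Q gives Q* = 18, P* = 54.
With the tax, sellers need 43 more per unit: 81 - 1.5Q = 18 + 2Q + 43, so Q_t = 5.7143. Buyers pay P_b = 72.4286; sellers receive P_s = P_b - 43 = 29.4286.
PS falls from (1/2)(18)(36) = 324 to (1/2)(5.7143)(11.4286) = 32.6531, a change of -291.3469.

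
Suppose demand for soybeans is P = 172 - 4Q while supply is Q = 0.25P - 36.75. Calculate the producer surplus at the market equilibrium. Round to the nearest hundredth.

19.53

Rewriting supply in inverse form: P = 147 + 4Q.
Set 172 - 4Q = 147 + 4Q, which gives 25 = 8Q, so Q* = 3.125 and P* = 172 - 4(3.125) = 159.5.
The supply curve's price intercept is 147, so PS = (1/2)(Q*)(P* - 147) = (1/2)(3.125)(12.5) = 19.5312.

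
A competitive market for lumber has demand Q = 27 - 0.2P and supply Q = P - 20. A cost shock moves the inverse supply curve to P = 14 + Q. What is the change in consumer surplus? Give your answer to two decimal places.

Rewriting demand in inverse form: P = 135 - 5Q.
Rewriting supply in inverse form: P = 20 + Q.
Initial equilibrium: Q_0 = 19.1667, P_0 = 39.1667; CS_0 = (1/2)(19.1667)(95.8333) = 918.4028, PS_0 = (1/2)(19.1667)(19.1667) = 183.6806.
New equilibrium: 135 - 5Q = 14 + Q gives Q_1 = 20.1667, P_1 = 34.1667; CS_1 = 1016.7361, PS_1 = 203.3472.
Change in consumer surplus = 1016.7361 - 918.4028 = 98.3333.

98.33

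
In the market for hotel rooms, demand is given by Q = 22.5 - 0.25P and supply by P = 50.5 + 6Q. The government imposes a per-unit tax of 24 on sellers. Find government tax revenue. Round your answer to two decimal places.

Rewriting demand in inverse form: P = 90 - 4Q.
Pre-tax equilibrium: 90 - 4Q = 50.5 + 6Q gives Q* = 3.95, P* = 74.2.
With the tax, sellers need 24 more per unit: 90 - 4Q = 50.5 + 6Q + 24, so Q_t = 1.55. Buyers pay P_b = 83.8; sellers receive P_s = P_b - 24 = 59.8.
Revenue is the tax times quantity traded: 24 x 1.55 = 37.2.

37.20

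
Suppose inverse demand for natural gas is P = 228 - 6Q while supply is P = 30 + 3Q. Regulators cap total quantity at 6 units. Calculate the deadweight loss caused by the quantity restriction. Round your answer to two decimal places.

Without the quota, 228 - 6Q = 30 + 3Q gives Q* = 22.
At Q = 6 the demand price is 228 - 6(6) = 192 and the supply price is 30 + 3(6) = 48.
DWL = (1/2)(gap between curves at 6) x (Q* - 6) = (1/2)(144)(16) = 1152.

1152.00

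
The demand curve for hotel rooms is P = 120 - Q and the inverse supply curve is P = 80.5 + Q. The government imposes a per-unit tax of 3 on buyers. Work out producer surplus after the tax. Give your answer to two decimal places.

Without the tax, 120 - Q = 80.5 + Q so Q* = 19.75 and P* = 100.25.
With the tax, buyers' net willingness to pay falls by 3: (120 - 3) - Q = 80.5 + Q, so Q_t = 18.25. Buyers pay P_b = 101.75; sellers receive P_s = P_b - 3 = 98.75.
Producer surplus is the triangle above supply below P_s: (1/2)(18.25)(98.75 - 80.5) = 166.5312.

166.53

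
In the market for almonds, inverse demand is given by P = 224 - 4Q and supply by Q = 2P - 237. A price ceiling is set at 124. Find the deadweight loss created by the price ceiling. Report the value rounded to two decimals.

Rewriting supply in inverse form: P = 118.5 + 0.5Q.
Without the control, 224 - 4Q = 118.5 + 0.5Q so Q* = 23.4444 and P* = 130.2222.
At the ceiling price 124, quantity supplied is (124 - 118.5)/0.5 = 11; supply is the short side, so Q = 11 trades at P = 124.
The lost-trades triangle has base Q* - 11 = 12.4444 and height equal to the gap between the curves at Q = 11, which is 180 - 124 = 56. DWL = (1/2)(12.4444)(56) = 348.4444.

348.44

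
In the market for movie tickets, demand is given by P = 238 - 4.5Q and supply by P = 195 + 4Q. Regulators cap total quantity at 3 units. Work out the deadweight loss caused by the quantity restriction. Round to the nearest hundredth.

18.01

Unrestricted equilibrium: Q* = (238 - 195)/(4.5 + 4) = 5.0588.
At Q = 3 the demand price is 238 - 4.5(3) = 224.5 and the supply price is 195 + 4(3) = 207.
DWL = (1/2)(gap between curves at 3) x (Q* - 3) = (1/2)(17.5)(2.0588) = 18.0147.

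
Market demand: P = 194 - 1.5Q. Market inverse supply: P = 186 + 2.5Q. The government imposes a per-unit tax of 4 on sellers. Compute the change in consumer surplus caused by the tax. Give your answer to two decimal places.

Without the tax, 194 - 1.5Q = 186 + 2.5Q so Q* = 2 and P* = 191.
With the tax, sellers need 4 more per unit: 194 - 1.5Q = 186 + 2.5Q + 4, so Q_t = 1. Buyers pay P_b = 192.5; sellers receive P_s = P_b - 4 = 188.5.
Consumers lose the trapezoid between P* and P_b out to Q_t plus the triangle from Q_t to Q*: change in CS = 0.75 - 3 = -2.25.

-2.25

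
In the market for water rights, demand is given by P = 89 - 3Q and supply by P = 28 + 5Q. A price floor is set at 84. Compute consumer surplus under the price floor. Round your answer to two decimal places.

Free-market equilibrium: 89 - 3Q = 28 + 5Q gives Q* = 7.625, P* = 66.125.
At the floor price 84, quantity demanded is (89 - 84)/3 = 1.6667; demand is the short side, so Q = 1.6667 trades at P = 84.
CS is the triangle under demand above 84: (1/2)(1.6667)(89 - 84) = 4.1667.

4.17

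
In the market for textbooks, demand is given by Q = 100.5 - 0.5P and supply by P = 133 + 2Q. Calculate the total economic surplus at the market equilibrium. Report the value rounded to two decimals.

Rewriting demand in inverse form: P = 201 - 2Q.
Equilibrium: 201 - 2Q = 133 + 2Q, so Q* = 17 and P* = 167.
CS = (1/2)(17)(34) = 289 and PS = (1/2)(17)(34) = 289, so total surplus = 578.

578.00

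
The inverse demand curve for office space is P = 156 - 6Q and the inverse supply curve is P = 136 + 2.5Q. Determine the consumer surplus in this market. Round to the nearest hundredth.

Setting demand equal to supply, 20 = 8.5Q, so Q* = 2.3529 and P* = 141.8824.
Consumer surplus is the triangle under demand above P*: (1/2)(2.3529)(156 - 141.8824) = (1/2)(2.3529)(14.1176) = 16.609.

16.61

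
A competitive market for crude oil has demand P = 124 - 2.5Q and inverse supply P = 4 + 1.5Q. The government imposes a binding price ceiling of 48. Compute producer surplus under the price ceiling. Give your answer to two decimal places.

Without the control, 124 - 2.5Q = 4 + 1.5Q so Q* = 30 and P* = 49.
At P = 48, sellers supply (48 - 4)/1.5 = 29.3333 while buyers want more, so the quantity traded is 29.3333 at price 48.
PS is the triangle above supply below 48: (1/2)(29.3333)(48 - 4) = 645.3333.

645.33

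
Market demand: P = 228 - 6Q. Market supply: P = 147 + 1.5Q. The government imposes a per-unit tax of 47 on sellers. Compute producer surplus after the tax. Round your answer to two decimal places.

Without the tax, 228 - 6Q = 147 + 1.5Q so Q* = 10.8 and P* = 163.2.
With the tax, sellers need 47 more per unit: 228 - 6Q = 147 + 1.5Q + 47, so Q_t = 4.5333. Buyers pay P_b = 200.8; sellers receive P_s = P_b - 47 = 153.8.
Producer surplus is the triangle above supply below P_s: (1/2)(4.5333)(153.8 - 147) = 15.4133.

15.41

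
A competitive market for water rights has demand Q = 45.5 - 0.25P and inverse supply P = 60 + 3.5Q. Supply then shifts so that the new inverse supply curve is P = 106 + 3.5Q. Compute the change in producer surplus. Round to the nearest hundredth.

-283.36

Rewriting demand in inverse form: P = 182 - 4Q.
Initial equilibrium: Q_0 = 16.2667, P_0 = 116.9333; CS_0 = (1/2)(16.2667)(65.0667) = 529.2089, PS_0 = (1/2)(16.2667)(56.9333) = 463.0578.
New equilibrium: 182 - 4Q = 106 + 3.5Q gives Q_1 = 10.1333, P_1 = 141.4667; CS_1 = 205.3689, PS_1 = 179.6978.
Change in producer surplus = 179.6978 - 463.0578 = -283.36.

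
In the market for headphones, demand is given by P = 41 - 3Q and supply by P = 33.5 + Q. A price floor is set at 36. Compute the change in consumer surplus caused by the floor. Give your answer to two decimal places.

-1.11

Without the control, 41 - 3Q = 33.5 + Q so Q* = 1.875 and P* = 35.375.
At the floor price 36, quantity demanded is (41 - 36)/3 = 1.6667; demand is the short side, so Q = 1.6667 trades at P = 36.
CS goes from (1/2)(1.875)(5.625) = 5.2734 to 4.1667 (computed as (41 - 36)(1.6667) - (1/2)(3)(1.6667)^2), a change of -1.1068.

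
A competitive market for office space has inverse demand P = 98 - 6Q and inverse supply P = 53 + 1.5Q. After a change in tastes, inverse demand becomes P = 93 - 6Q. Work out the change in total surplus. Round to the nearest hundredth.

-28.33

Initial equilibrium: Q_0 = 6, P_0 = 62; CS_0 = (1/2)(6)(36) = 108, PS_0 = (1/2)(6)(9) = 27.
New equilibrium: 93 - 6Q = 53 + 1.5Q gives Q_1 = 5.3333, P_1 = 61; CS_1 = 85.3333, PS_1 = 21.3333.
Change in total surplus = (85.3333 + 21.3333) - (108 + 27) = -28.3333.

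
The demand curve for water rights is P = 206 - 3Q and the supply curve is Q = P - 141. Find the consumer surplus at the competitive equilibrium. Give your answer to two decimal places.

396.09

Rewriting supply in inverse form: P = 141 + Q.
Set 206 - 3Q = 141 + Q, which gives 65 = 4Q, so Q* = 16.25 and P* = 206 - 3(16.25) = 157.25.
The demand choke price is 206, so CS = (1/2)(Q*)(206 - P*) = (1/2)(16.25)(48.75) = 396.0938.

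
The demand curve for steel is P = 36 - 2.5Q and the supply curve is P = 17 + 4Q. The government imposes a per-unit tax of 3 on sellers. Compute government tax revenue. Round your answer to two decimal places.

7.38

Pre-tax equilibrium: 36 - 2.5Q = 17 + 4Q gives Q* = 2.9231, P* = 28.6923.
A tax on sellers shifts supply up by 3: 36 - 2.5Q = 17 + 4Q + 3, so Q_t = 2.4615. Buyers pay P_b = 29.8462; sellers receive P_s = P_b - 3 = 26.8462.
Tax revenue = t x Q_t = 3 x 2.4615 = 7.3846.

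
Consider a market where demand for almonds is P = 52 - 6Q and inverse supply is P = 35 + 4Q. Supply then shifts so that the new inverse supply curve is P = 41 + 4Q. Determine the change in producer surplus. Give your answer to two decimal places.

Initial equilibrium: Q_0 = 1.7, P_0 = 41.8; CS_0 = (1/2)(1.7)(10.2) = 8.67, PS_0 = (1/2)(1.7)(6.8) = 5.78.
New equilibrium: 52 - 6Q = 41 + 4Q gives Q_1 = 1.1, P_1 = 45.4; CS_1 = 3.63, PS_1 = 2.42.
Change in producer surplus = 2.42 - 5.78 = -3.36.

-3.36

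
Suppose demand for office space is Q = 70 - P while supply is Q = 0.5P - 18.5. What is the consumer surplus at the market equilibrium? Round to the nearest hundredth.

Rewriting demand in inverse form: P = 70 - Q.
Rewriting supply in inverse form: P = 37 + 2Q.
Equilibrium: 70 - Q = 37 + 2Q, so Q* = 11 and P* = 59.
The demand choke price is 70, so CS = (1/2)(Q*)(70 - P*) = (1/2)(11)(11) = 60.5.

60.50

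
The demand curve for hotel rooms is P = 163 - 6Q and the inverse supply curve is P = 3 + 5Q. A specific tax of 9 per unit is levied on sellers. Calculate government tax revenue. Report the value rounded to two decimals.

123.55

Without the tax, 163 - 6Q = 3 + 5Q so Q* = 14.5455 and P* = 75.7273.
A tax on sellers shifts supply up by 9: 163 - 6Q = 3 + 5Q + 9, so Q_t = 13.7273. Buyers pay P_b = 80.6364; sellers receive P_s = P_b - 9 = 71.6364.
Revenue is the tax times quantity traded: 9 x 13.7273 = 123.5455.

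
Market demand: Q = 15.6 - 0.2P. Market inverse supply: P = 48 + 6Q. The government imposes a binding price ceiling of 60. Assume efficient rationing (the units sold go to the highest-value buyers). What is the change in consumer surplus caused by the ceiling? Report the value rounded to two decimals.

Rewriting demand in inverse form: P = 78 - 5Q.
Without the control, 78 - 5Q = 48 + 6Q so Q* = 2.7273 and P* = 64.3636.
At P = 60, sellers supply (60 - 48)/6 = 2 while buyers want more, so the quantity traded is 2 at price 60.
CS goes from (1/2)(2.7273)(13.6364) = 18.595 to 26 (computed as (78 - 60)(2) - (1/2)(5)(2)^2), a change of 7.405.

7.40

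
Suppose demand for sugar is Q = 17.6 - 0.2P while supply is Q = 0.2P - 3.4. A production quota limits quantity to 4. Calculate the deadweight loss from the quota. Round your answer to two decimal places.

Rewriting demand in inverse form: P = 88 - 5Q.
Rewriting supply in inverse form: P = 17 + 5Q.
Without the quota, 88 - 5Q = 17 + 5Q gives Q* = 7.1.
At Q = 4 the demand price is 88 - 5(4) = 68 and the supply price is 17 + 5(4) = 37.
Deadweight loss is the triangle between the curves from 4 to 7.1: (1/2)(68 - 37)(7.1 - 4) = 48.05.

48.05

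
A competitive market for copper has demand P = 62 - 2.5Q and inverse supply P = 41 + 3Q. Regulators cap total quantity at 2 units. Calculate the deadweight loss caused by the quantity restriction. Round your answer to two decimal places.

Unrestricted equilibrium: Q* = (62 - 41)/(2.5 + 3) = 3.8182.
At Q = 2 the demand price is 62 - 2.5(2) = 57 and the supply price is 41 + 3(2) = 47.
Deadweight loss is the triangle between the curves from 2 to 3.8182: (1/2)(57 - 47)(3.8182 - 2) = 9.0909.

9.09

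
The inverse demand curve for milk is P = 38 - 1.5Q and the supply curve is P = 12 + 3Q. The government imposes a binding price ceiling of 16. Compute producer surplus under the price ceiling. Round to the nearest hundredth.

2.67

Without the control, 38 - 1.5Q = 12 + 3Q so Q* = 5.7778 and P* = 29.3333.
At P = 16, sellers supply (16 - 12)/3 = 1.3333 while buyers want more, so the quantity traded is 1.3333 at price 16.
PS is the triangle above supply below 16: (1/2)(1.3333)(16 - 12) = 2.6667.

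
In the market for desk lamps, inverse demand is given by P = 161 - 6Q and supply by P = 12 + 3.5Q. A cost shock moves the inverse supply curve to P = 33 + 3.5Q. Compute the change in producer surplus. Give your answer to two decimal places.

-112.80

Initial equilibrium: Q_0 = 15.6842, P_0 = 66.8947; CS_0 = (1/2)(15.6842)(94.1053) = 737.9834, PS_0 = (1/2)(15.6842)(54.8947) = 430.4903.
New equilibrium: 161 - 6Q = 33 + 3.5Q gives Q_1 = 13.4737, P_1 = 80.1579; CS_1 = 544.6205, PS_1 = 317.6953.
Change in producer surplus = 317.6953 - 430.4903 = -112.795.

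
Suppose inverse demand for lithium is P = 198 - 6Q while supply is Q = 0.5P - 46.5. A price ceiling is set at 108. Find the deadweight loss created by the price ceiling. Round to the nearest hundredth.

Rewriting supply in inverse form: P = 93 + 2Q.
Free-market equilibrium: 198 - 6Q = 93 + 2Q gives Q* = 13.125, P* = 119.25.
At P = 108, sellers supply (108 - 93)/2 = 7.5 while buyers want more, so the quantity traded is 7.5 at price 108.
At Q = 7.5 the demand price is 153 and the supply price is 108. Deadweight loss is the triangle between the curves from 7.5 to 13.125: (1/2)(153 - 108)(13.125 - 7.5) = 126.5625.

126.56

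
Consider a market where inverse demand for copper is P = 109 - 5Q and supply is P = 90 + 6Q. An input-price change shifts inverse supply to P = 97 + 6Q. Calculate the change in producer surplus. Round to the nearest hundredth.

Initial equilibrium: Q_0 = 1.7273, P_0 = 100.3636; CS_0 = (1/2)(1.7273)(8.6364) = 7.4587, PS_0 = (1/2)(1.7273)(10.3636) = 8.9504.
New equilibrium: 109 - 5Q = 97 + 6Q gives Q_1 = 1.0909, P_1 = 103.5455; CS_1 = 2.9752, PS_1 = 3.5702.
Change in producer surplus = 3.5702 - 8.9504 = -5.3802.

-5.38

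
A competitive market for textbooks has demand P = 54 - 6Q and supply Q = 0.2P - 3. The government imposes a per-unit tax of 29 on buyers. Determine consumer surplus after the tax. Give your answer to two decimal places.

Rewriting supply in inverse form: P = 15 + 5Q.
Without the tax, 54 - 6Q = 15 + 5Q so Q* = 3.5455 and P* = 32.7273.
A tax on buyers shifts demand down by 29: (54 - 29) - 6Q = 15 + 5Q, so Q_t = 0.9091. Buyers pay P_b = 48.5455; sellers receive P_s = P_b - 29 = 19.5455.
CS = (1/2)(Q_t)(54 - P_b) = (1/2)(0.9091)(5.4545) = 2.4793.

2.48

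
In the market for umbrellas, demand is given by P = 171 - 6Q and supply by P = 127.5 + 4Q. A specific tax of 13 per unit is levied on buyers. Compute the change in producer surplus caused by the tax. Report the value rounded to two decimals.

Pre-tax equilibrium: 171 - 6Q = 127.5 + 4Q gives Q* = 4.35, P* = 144.9.
A tax on buyers shifts demand down by 13: (171 - 13) - 6Q = 127.5 + 4Q, so Q_t = 3.05. Buyers pay P_b = 152.7; sellers receive P_s = P_b - 13 = 139.7.
Producers lose the trapezoid between P_s and P* out to Q_t plus the triangle from Q_t to Q*: change in PS = 18.605 - 37.845 = -19.24.

-19.24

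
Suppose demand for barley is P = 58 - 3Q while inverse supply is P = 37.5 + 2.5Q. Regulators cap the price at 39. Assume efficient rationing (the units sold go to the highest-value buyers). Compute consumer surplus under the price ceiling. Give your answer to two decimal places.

Free-market equilibrium: 58 - 3Q = 37.5 + 2.5Q gives Q* = 3.7273, P* = 46.8182.
At P = 39, sellers supply (39 - 37.5)/2.5 = 0.6 while buyers want more, so the quantity traded is 0.6 at price 39.
The demand price at Q = 0.6 is 56.2. CS is the trapezoid between demand and 39 over [0, 0.6]: (1/2)[(58 - 39) + (56.2 - 39)](0.6) = 10.86.

10.86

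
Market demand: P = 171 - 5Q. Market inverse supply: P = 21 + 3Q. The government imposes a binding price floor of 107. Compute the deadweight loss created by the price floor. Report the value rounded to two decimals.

Free-market equilibrium: 171 - 5Q = 21 + 3Q gives Q* = 18.75, P* = 77.25.
At the floor price 107, quantity demanded is (171 - 107)/5 = 12.8; demand is the short side, so Q = 12.8 trades at P = 107.
The lost-trades triangle has base Q* - 12.8 = 5.95 and height equal to the gap between the curves at Q = 12.8, which is 107 - 59.4 = 47.6. DWL = (1/2)(5.95)(47.6) = 141.61.

141.61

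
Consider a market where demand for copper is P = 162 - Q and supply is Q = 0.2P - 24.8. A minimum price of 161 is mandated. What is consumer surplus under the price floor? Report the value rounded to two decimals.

0.50

Rewriting supply in inverse form: P = 124 + 5Q.
Without the control, 162 - Q = 124 + 5Q so Q* = 6.3333 and P* = 155.6667.
At the floor price 161, quantity demanded is (162 - 161)/1 = 1; demand is the short side, so Q = 1 trades at P = 161.
CS is the triangle under demand above 161: (1/2)(1)(162 - 161) = 0.5.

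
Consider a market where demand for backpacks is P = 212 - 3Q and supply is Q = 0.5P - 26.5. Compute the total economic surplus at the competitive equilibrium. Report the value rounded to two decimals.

2528.10

Rewriting supply in inverse form: P = 53 + 2Q.
Equilibrium: 212 - 3Q = 53 + 2Q, so Q* = 31.8 and P* = 116.6.
Total surplus is the full triangle between the curves from 0 to Q*: (1/2)(31.8)(212 - 53) = 2528.1.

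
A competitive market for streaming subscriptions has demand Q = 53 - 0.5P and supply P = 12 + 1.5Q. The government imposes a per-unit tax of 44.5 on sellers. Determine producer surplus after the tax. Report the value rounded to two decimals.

150.02

Rewriting demand in inverse form: P = 106 - 2Q.
Pre-tax equilibrium: 106 - 2Q = 12 + 1.5Q gives Q* = 26.8571, P* = 52.2857.
A tax on sellers shifts supply up by 44.5: 106 - 2Q = 12 + 1.5Q + 44.5, so Q_t = 14.1429. Buyers pay P_b = 77.7143; sellers receive P_s = P_b - 44.5 = 33.2143.
Producer surplus is the triangle above supply below P_s: (1/2)(14.1429)(33.2143 - 12) = 150.0153.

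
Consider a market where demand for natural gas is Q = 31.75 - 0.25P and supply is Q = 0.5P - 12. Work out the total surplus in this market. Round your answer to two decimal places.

884.08

Rewriting demand in inverse form: P = 127 - 4Q.
Rewriting supply in inverse form: P = 24 + 2Q.
Set 127 - 4Q = 24 + 2Q, which gives 103 = 6Q, so Q* = 17.1667 and P* = 127 - 4(17.1667) = 58.3333.
Total surplus is the full triangle between the curves from 0 to Q*: (1/2)(17.1667)(127 - 24) = 884.0833.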